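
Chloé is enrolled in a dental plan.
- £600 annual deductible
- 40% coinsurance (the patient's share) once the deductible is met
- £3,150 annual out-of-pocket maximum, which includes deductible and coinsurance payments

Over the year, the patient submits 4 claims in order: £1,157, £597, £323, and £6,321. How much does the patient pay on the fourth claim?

Claim 1 (£1,157): £600 to deductible, leaving £557; patient's 40% is £222.80. Patient pays £822.80; OOP now £822.80.
Claim 2 (£597): deductible met; 40% of £597 = £238.80. Patient pays £238.80; OOP now £1,061.60.
Claim 3 (£323): deductible already satisfied, so patient's share is 40% × £323 = £129.20. Cost to patient: £129.20. OOP to date £1,190.80.
Claim 4 (£6,321): deductible already satisfied, so patient's share is 40% × £6,321 = £2,528.40. OOP would hit £3,719.20 > £3,150, so the cap limits the patient to £3,150 − £1,190.80 = £1,959.20.

£1,959.20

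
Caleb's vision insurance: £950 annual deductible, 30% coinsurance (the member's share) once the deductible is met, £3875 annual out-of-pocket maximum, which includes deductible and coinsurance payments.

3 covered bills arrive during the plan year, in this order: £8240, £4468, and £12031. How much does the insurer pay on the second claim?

Bill 1, £8240: deductible takes £950, £7290 remains; 30% of £7290 = £2187. Member owes £3137 (running OOP £3137). Insurer: £8240 − £3137 = £5103.
Bill 2, £4468: 30% coinsurance on £4468 = £1340.40. OOP would hit £4477.40 > £3875, so the cap limits the member to £3875 − £3137 = £738. Insurer: £4468 − £738 = £3730.

£3730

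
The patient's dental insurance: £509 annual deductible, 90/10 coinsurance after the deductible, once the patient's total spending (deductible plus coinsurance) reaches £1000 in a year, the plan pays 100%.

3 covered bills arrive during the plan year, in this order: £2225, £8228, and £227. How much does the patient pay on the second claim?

£319.40

Claim 1 (£2225): £509 to deductible, leaving £1716; coinsurance £1716 × 10% = £171.60. Patient owes £680.60 (running OOP £680.60).
Claim 2 (£8228): deductible met; 10% of £8228 = £822.80. OOP would hit £1503.40 > £1000, so the cap limits the patient to £1000 − £680.60 = £319.40.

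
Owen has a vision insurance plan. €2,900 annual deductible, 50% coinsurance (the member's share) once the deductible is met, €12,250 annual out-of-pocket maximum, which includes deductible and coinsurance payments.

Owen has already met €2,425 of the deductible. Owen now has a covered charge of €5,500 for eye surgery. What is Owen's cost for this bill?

€2,987.50

€2,425 of the €2,900 deductible is already met, leaving €475.
The remaining €5,025 (= €5,500 − €475) moves to coinsurance.
Member's 50% share of €5,025 is €2,512.50.
Member responsibility before any cap: €475 + €2,512.50 = €2,987.50.
Cumulative spending €2,425 + €2,987.50 = €5,412.50 stays under the €12,250 maximum.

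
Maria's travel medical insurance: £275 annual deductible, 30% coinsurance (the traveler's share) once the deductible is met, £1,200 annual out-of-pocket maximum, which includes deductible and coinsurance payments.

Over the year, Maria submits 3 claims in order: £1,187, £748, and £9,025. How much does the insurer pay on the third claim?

#1 (£1,187): deductible takes £275, £912 remains; 30% of £912 = £273.60. Traveler pays £548.60; OOP now £548.60. Insurer: £1,187 − £548.60 = £638.40.
#2 (£748): deductible already satisfied, so traveler's share is 30% × £748 = £224.40. Traveler pays £224.40; OOP now £773. Insurer: £748 − £224.40 = £523.60.
#3 (£9,025): 30% coinsurance on £9,025 = £2,707.50. OOP would hit £3,480.50 > £1,200, so the cap limits the traveler to £1,200 − £773 = £427. Insurer: £9,025 − £427 = £8,598.

£8,598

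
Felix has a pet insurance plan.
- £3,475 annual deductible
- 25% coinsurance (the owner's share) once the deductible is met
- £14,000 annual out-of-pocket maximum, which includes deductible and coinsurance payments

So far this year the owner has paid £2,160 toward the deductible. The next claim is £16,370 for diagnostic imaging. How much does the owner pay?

£5,078.75

Remaining deductible: £3,475 − £2,160 = £1,315.
After the £1,315 deductible portion, £16,370 − £1,315 = £15,055 is subject to coinsurance.
Owner's 25% share of £15,055 is £3,763.75.
So the owner owes £1,315 + £3,763.75 = £5,078.75 before any cap.
Year-to-date out-of-pocket becomes £2,160 + £5,078.75 = £7,238.75, still under the £14,000 maximum, so no cap applies.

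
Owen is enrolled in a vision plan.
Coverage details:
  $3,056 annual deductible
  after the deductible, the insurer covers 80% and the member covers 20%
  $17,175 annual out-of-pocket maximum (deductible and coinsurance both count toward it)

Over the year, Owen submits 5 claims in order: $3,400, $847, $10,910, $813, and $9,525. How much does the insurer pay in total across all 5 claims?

#1 ($3,400): deductible takes $3,056, $344 remains; 20% of $344 = $68.80. Cost to member: $3,124.80. OOP to date $3,124.80. Plan pays $3,400 − $3,124.80 = $275.20.
#2 ($847): deductible already satisfied, so member's share is 20% × $847 = $169.40. Member pays $169.40; OOP now $3,294.20. Plan pays $847 − $169.40 = $677.60.
#3 ($10,910): deductible already satisfied, so member's share is 20% × $10,910 = $2,182. Member pays $2,182; OOP now $5,476.20. Insurer: $10,910 − $2,182 = $8,728.
#4 ($813): deductible already satisfied, so member's share is 20% × $813 = $162.60. Member pays $162.60; OOP now $5,638.80. Insurer: $813 − $162.60 = $650.40.
#5 ($9,525): deductible already satisfied, so member's share is 20% × $9,525 = $1,905. Member owes $1,905 (running OOP $7,543.80). Plan pays $9,525 − $1,905 = $7,620.
Insurer total: $275.20 + $677.60 + $8,728 + $650.40 + $7,620 = $17,951.20.

$17,951.20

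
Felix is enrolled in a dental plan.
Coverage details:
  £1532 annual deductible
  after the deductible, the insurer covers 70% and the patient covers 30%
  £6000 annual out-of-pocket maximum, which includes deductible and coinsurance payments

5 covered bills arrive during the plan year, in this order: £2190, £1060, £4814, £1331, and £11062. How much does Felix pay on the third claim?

£1444.20

#1 (£2190): deductible takes £1532, £658 remains; 30% of £658 = £197.40. Patient pays £1729.40; OOP now £1729.40.
#2 (£1060): 30% coinsurance on £1060 = £318. Patient pays £318; OOP now £2047.40.
#3 (£4814): 30% coinsurance on £4814 = £1444.20. Patient pays £1444.20; OOP now £3491.60.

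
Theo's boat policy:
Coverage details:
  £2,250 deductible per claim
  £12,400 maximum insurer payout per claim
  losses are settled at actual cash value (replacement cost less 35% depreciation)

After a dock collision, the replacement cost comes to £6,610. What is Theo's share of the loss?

Actual cash value after 35% depreciation: £6,610 × 65% = £4,296.50.
Less the £2,250 deductible: £4,296.50 − £2,250 = £2,046.50.
That's under the £12,400 cap, so the insurer reimburses the full £2,046.50.
Out of pocket: £6,610 − £2,046.50 = £4,563.50.

£4,563.50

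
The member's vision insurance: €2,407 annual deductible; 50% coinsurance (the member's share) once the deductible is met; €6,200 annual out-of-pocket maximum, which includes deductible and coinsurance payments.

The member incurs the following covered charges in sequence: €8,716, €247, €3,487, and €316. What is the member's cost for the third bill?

Claim 1 (€8,716): €2,407 finishes the deductible; €6,309 goes to coinsurance; member's 50% is €3,154.50. Member owes €5,561.50 (running OOP €5,561.50).
Claim 2 (€247): deductible met; 50% of €247 = €123.50. Cost to member: €123.50. OOP to date €5,685.
Claim 3 (€3,487): deductible already satisfied, so member's share is 50% × €3,487 = €1,743.50. OOP would hit €7,428.50 > €6,200, so the cap limits the member to €6,200 − €5,685 = €515.

€515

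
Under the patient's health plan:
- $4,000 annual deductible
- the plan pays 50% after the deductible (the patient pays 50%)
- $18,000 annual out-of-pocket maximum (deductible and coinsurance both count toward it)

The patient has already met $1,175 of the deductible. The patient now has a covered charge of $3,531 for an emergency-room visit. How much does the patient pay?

Deductible still to meet: $4,000 − $1,175 = $2,825.
That leaves $3,531 − $2,825 = $706 for coinsurance.
50% of $706 = $353 falls to the patient.
Patient responsibility before any cap: $2,825 + $353 = $3,178.
Year-to-date out-of-pocket becomes $1,175 + $3,178 = $4,353, still under the $18,000 maximum, so no cap applies.

$3,178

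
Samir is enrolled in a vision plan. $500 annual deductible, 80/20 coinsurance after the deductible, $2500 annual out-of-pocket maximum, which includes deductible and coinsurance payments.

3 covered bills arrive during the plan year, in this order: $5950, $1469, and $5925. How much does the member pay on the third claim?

$616.20

#1 ($5950): $500 finishes the deductible; $5450 goes to coinsurance; 20% of $5450 = $1090. Cost to member: $1590. OOP to date $1590.
#2 ($1469): deductible met; 20% of $1469 = $293.80. Cost to member: $293.80. OOP to date $1883.80.
#3 ($5925): 20% coinsurance on $5925 = $1185. That would push OOP to $3068.80, over the $2500 cap, so member pays $2500 − $1883.80 = $616.20.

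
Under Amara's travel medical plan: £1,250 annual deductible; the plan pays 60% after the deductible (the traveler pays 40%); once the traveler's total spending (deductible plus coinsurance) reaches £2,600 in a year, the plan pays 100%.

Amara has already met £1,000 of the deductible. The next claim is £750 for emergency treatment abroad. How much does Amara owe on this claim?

£450

£1,000 of the £1,250 deductible is already met, leaving £250.
The remaining £500 (= £750 − £250) moves to coinsurance.
Coinsurance: £500 × 40% = £200.
So the traveler owes £250 + £200 = £450 before any cap.
Year-to-date out-of-pocket becomes £1,000 + £450 = £1,450, still under the £2,600 maximum, so no cap applies.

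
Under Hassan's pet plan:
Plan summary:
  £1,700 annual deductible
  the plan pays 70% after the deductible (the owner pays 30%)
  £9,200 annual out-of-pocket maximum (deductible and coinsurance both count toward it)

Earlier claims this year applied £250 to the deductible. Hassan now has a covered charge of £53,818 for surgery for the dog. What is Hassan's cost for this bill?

£8,950

£250 of the £1,700 deductible is already met, leaving £1,450.
That leaves £53,818 − £1,450 = £52,368 for coinsurance.
30% of £52,368 = £15,710.40 falls to the owner.
That puts the owner's cost at £1,450 + £15,710.40 = £17,160.40 before any cap.
Adding £17,160.40 to the £250 already spent would give £17,410.40, which exceeds the £9,200 cap; the owner pays just £9,200 − £250 = £8,950.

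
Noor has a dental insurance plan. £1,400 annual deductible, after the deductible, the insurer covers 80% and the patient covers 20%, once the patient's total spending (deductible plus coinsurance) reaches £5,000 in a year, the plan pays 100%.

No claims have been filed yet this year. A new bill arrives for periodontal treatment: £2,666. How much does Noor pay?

£1,653.20

Deductible not yet touched, so the first £1,400 of the bill goes to the deductible.
After the £1,400 deductible portion, £2,666 − £1,400 = £1,266 is subject to coinsurance.
20% of £1,266 = £253.20 falls to the patient.
So the patient owes £1,400 + £253.20 = £1,653.20 before any cap.
Year-to-date out-of-pocket becomes £0 + £1,653.20 = £1,653.20, still under the £5,000 maximum, so no cap applies.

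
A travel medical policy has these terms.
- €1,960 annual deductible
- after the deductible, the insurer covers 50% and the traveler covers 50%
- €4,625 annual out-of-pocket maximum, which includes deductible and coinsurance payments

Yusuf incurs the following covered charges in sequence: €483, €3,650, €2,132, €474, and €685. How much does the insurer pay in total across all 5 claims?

€2,799

Bill 1, €483: entire amount goes to the deductible. Traveler owes €483 (running OOP €483). Plan pays €483 − €483 = €0.
Bill 2, €3,650: deductible takes €1,477, €2,173 remains; coinsurance €2,173 × 50% = €1,086.50. Traveler pays €2,563.50; OOP now €3,046.50. Insurer: €3,650 − €2,563.50 = €1,086.50.
Bill 3, €2,132: deductible met; 50% of €2,132 = €1,066. Traveler owes €1,066 (running OOP €4,112.50). Insurer: €2,132 − €1,066 = €1,066.
Bill 4, €474: deductible already satisfied, so traveler's share is 50% × €474 = €237. Traveler owes €237 (running OOP €4,349.50). Plan pays €474 − €237 = €237.
Bill 5, €685: 50% coinsurance on €685 = €342.50. OOP would hit €4,692 > €4,625, so the cap limits the traveler to €4,625 − €4,349.50 = €275.50. Insurer: €685 − €275.50 = €409.50.
Insurer total = bills − traveler's total = €7,424 − €4,625 = €2,799.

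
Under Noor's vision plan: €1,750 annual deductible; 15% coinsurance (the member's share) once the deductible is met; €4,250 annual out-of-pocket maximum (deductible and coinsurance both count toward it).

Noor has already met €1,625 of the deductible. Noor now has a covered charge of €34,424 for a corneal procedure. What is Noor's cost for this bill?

Remaining deductible: €1,750 − €1,625 = €125.
The remaining €34,299 (= €34,424 − €125) moves to coinsurance.
15% of €34,299 = €5,144.85 falls to the member.
Member responsibility before any cap: €125 + €5,144.85 = €5,269.85.
Year-to-date out-of-pocket would reach €1,625 + €5,269.85 = €6,894.85, above the €4,250 maximum, so the member pays only €4,250 − €1,625 = €2,625.

€2,625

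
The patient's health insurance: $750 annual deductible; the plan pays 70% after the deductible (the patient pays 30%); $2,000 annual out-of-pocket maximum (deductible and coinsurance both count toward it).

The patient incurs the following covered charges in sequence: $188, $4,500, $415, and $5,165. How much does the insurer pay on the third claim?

$346.40

Claim 1 — $188: all of it applies to the deductible. Patient pays $188; OOP now $188. Plan pays $188 − $188 = $0.
Claim 2 — $4,500: deductible takes $562, $3,938 remains; coinsurance $3,938 × 30% = $1,181.40. Patient owes $1,743.40 (running OOP $1,931.40). Insurer: $4,500 − $1,743.40 = $2,756.60.
Claim 3 — $415: deductible already satisfied, so patient's share is 30% × $415 = $124.50. OOP would hit $2,055.90 > $2,000, so the cap limits the patient to $2,000 − $1,931.40 = $68.60. Plan pays $415 − $68.60 = $346.40.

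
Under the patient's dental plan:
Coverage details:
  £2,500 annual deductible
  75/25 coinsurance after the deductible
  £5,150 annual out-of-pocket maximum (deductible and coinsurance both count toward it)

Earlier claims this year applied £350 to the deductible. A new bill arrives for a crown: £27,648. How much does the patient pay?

Remaining deductible: £2,500 − £350 = £2,150.
After the £2,150 deductible portion, £27,648 − £2,150 = £25,498 is subject to coinsurance.
Patient's 25% share of £25,498 is £6,374.50.
Patient responsibility before any cap: £2,150 + £6,374.50 = £8,524.50.
Year-to-date out-of-pocket would reach £350 + £8,524.50 = £8,874.50, above the £5,150 maximum, so the patient pays only £5,150 − £350 = £4,800.

£4,800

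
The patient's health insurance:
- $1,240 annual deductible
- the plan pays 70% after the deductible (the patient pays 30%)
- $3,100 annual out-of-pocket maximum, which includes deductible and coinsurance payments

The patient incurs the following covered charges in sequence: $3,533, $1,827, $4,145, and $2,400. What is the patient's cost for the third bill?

Claim 1 — $3,533: deductible takes $1,240, $2,293 remains; coinsurance $2,293 × 30% = $687.90. Patient pays $1,927.90; OOP now $1,927.90.
Claim 2 — $1,827: 30% coinsurance on $1,827 = $548.10. Patient pays $548.10; OOP now $2,476.
Claim 3 — $4,145: deductible already satisfied, so patient's share is 30% × $4,145 = $1,243.50. Adding that to $2,476 gives $3,719.50, past the $3,100 cap; patient pays only $3,100 − $2,476 = $624.

$624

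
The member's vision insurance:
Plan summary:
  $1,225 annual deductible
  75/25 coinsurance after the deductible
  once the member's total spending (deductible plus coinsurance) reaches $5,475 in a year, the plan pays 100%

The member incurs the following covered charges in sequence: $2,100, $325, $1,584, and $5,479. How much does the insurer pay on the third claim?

$1,188

Claim 1 — $2,100: deductible takes $1,225, $875 remains; member's 25% is $218.75. Member owes $1,443.75 (running OOP $1,443.75). Plan pays $2,100 − $1,443.75 = $656.25.
Claim 2 — $325: deductible already satisfied, so member's share is 25% × $325 = $81.25. Member pays $81.25; OOP now $1,525. Plan pays $325 − $81.25 = $243.75.
Claim 3 — $1,584: deductible already satisfied, so member's share is 25% × $1,584 = $396. Cost to member: $396. OOP to date $1,921. Plan pays $1,584 − $396 = $1,188.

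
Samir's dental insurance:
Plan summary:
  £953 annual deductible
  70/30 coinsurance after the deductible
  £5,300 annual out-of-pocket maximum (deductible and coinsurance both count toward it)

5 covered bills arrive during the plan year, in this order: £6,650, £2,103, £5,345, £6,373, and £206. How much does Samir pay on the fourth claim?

£403.50

Claim 1 — £6,650: £953 to deductible, leaving £5,697; patient's 30% is £1,709.10. Patient owes £2,662.10 (running OOP £2,662.10).
Claim 2 — £2,103: 30% coinsurance on £2,103 = £630.90. Patient owes £630.90 (running OOP £3,293).
Claim 3 — £5,345: deductible met; 30% of £5,345 = £1,603.50. Patient owes £1,603.50 (running OOP £4,896.50).
Claim 4 — £6,373: deductible already satisfied, so patient's share is 30% × £6,373 = £1,911.90. That would push OOP to £6,808.40, over the £5,300 cap, so patient pays £5,300 − £4,896.50 = £403.50.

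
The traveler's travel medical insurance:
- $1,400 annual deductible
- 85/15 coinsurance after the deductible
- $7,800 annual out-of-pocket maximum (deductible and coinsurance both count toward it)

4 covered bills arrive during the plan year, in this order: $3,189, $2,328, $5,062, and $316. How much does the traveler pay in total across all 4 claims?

Claim 1 ($3,189): $1,400 finishes the deductible; $1,789 goes to coinsurance; traveler's 15% is $268.35. Cost to traveler: $1,668.35. OOP to date $1,668.35.
Claim 2 ($2,328): deductible met; 15% of $2,328 = $349.20. Traveler pays $349.20; OOP now $2,017.55.
Claim 3 ($5,062): deductible already satisfied, so traveler's share is 15% × $5,062 = $759.30. Cost to traveler: $759.30. OOP to date $2,776.85.
Claim 4 ($316): deductible already satisfied, so traveler's share is 15% × $316 = $47.40. Cost to traveler: $47.40. OOP to date $2,824.25.
Total paid by the traveler: $1,668.35 + $349.20 + $759.30 + $47.40 = $2,824.25.

$2,824.25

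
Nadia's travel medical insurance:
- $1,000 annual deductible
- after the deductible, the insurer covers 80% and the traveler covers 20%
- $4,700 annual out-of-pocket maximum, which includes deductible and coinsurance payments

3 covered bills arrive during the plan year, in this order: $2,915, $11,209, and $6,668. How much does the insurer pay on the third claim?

$5,592.80

Claim 1 — $2,915: deductible takes $1,000, $1,915 remains; 20% of $1,915 = $383. Cost to traveler: $1,383. OOP to date $1,383. Insurer: $2,915 − $1,383 = $1,532.
Claim 2 — $11,209: 20% coinsurance on $11,209 = $2,241.80. Traveler owes $2,241.80 (running OOP $3,624.80). Plan pays $11,209 − $2,241.80 = $8,967.20.
Claim 3 — $6,668: deductible already satisfied, so traveler's share is 20% × $6,668 = $1,333.60. Adding that to $3,624.80 gives $4,958.40, past the $4,700 cap; traveler pays only $4,700 − $3,624.80 = $1,075.20. Plan pays $6,668 − $1,075.20 = $5,592.80.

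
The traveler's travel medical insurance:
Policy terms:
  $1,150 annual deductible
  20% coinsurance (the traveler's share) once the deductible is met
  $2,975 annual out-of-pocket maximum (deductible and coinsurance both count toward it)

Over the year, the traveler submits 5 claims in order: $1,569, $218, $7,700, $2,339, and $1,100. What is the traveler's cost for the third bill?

Bill 1, $1,569: deductible takes $1,150, $419 remains; coinsurance $419 × 20% = $83.80. Cost to traveler: $1,233.80. OOP to date $1,233.80.
Bill 2, $218: deductible met; 20% of $218 = $43.60. Traveler owes $43.60 (running OOP $1,277.40).
Bill 3, $7,700: deductible already satisfied, so traveler's share is 20% × $7,700 = $1,540. Traveler pays $1,540; OOP now $2,817.40.

$1,540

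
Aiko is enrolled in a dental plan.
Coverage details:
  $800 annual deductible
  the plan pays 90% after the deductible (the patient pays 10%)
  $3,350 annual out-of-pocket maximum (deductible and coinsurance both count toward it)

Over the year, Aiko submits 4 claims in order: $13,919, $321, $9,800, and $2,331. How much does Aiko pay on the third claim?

$980

Bill 1, $13,919: deductible takes $800, $13,119 remains; coinsurance $13,119 × 10% = $1,311.90. Patient owes $2,111.90 (running OOP $2,111.90).
Bill 2, $321: deductible already satisfied, so patient's share is 10% × $321 = $32.10. Patient pays $32.10; OOP now $2,144.
Bill 3, $9,800: deductible met; 10% of $9,800 = $980. Cost to patient: $980. OOP to date $3,124.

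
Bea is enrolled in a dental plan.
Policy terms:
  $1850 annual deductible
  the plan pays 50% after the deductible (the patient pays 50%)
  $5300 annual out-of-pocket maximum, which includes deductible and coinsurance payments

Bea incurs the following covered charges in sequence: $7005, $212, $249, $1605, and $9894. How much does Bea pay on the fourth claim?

$642

Claim 1 — $7005: deductible takes $1850, $5155 remains; coinsurance $5155 × 50% = $2577.50. Patient pays $4427.50; OOP now $4427.50.
Claim 2 — $212: deductible met; 50% of $212 = $106. Cost to patient: $106. OOP to date $4533.50.
Claim 3 — $249: deductible met; 50% of $249 = $124.50. Cost to patient: $124.50. OOP to date $4658.
Claim 4 — $1605: deductible met; 50% of $1605 = $802.50. Adding that to $4658 gives $5460.50, past the $5300 cap; patient pays only $5300 − $4658 = $642.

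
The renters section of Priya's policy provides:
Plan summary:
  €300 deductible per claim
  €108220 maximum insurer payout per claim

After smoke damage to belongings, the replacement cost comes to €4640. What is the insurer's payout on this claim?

€4340

Less the €300 deductible: €4640 − €300 = €4340.
€4340 ≤ €108220, so the limit doesn't bind; insurer pays €4340.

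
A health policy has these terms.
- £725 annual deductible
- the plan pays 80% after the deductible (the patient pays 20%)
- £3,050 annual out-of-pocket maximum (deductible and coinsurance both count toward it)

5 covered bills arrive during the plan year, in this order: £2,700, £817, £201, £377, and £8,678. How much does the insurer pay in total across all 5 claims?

£9,723

Bill 1, £2,700: deductible takes £725, £1,975 remains; 20% of £1,975 = £395. Patient pays £1,120; OOP now £1,120. Plan pays £2,700 − £1,120 = £1,580.
Bill 2, £817: deductible met; 20% of £817 = £163.40. Cost to patient: £163.40. OOP to date £1,283.40. Insurer: £817 − £163.40 = £653.60.
Bill 3, £201: deductible already satisfied, so patient's share is 20% × £201 = £40.20. Patient owes £40.20 (running OOP £1,323.60). Insurer: £201 − £40.20 = £160.80.
Bill 4, £377: deductible already satisfied, so patient's share is 20% × £377 = £75.40. Patient pays £75.40; OOP now £1,399. Insurer: £377 − £75.40 = £301.60.
Bill 5, £8,678: deductible met; 20% of £8,678 = £1,735.60. That would push OOP to £3,134.60, over the £3,050 cap, so patient pays £3,050 − £1,399 = £1,651. Plan pays £8,678 − £1,651 = £7,027.
Insurer total = bills − patient's total = £12,773 − £3,050 = £9,723.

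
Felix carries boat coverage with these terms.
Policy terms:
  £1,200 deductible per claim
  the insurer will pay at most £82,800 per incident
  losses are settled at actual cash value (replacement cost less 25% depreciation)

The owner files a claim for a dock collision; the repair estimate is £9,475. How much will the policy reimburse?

Depreciate 25%: the covered value is £9,475 × 0.75 = £7,106.25.
Subtract the deductible: £7,106.25 − £1,200 = £5,906.25.
£5,906.25 is within the £82,800 limit, so the insurer pays £5,906.25.

£5,906.25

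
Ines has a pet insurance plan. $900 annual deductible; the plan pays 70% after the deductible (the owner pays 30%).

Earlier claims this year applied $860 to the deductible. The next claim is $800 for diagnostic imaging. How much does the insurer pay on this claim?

Deductible still to meet: $900 − $860 = $40.
The remaining $760 (= $800 − $40) moves to coinsurance.
Owner's 30% share of $760 is $228.
Owner responsibility: $40 + $228 = $268.
Insurer pays the balance: $800 − $268 = $532.

$532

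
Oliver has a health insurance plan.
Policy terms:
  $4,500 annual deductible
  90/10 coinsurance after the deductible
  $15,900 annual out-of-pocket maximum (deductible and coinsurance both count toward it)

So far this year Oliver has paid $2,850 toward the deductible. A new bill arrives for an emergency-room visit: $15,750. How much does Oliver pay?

$2,850 of the $4,500 deductible is already met, leaving $1,650.
That leaves $15,750 − $1,650 = $14,100 for coinsurance.
Patient's 10% share of $14,100 is $1,410.
That puts the patient's cost at $1,650 + $1,410 = $3,060 before any cap.
Year-to-date out-of-pocket becomes $2,850 + $3,060 = $5,910, still under the $15,900 maximum, so no cap applies.

$3,060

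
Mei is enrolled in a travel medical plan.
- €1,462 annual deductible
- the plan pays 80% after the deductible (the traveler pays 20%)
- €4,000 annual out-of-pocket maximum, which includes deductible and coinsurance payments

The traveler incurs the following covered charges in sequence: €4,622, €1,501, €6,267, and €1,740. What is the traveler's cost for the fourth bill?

€348

Bill 1, €4,622: €1,462 finishes the deductible; €3,160 goes to coinsurance; coinsurance €3,160 × 20% = €632. Traveler owes €2,094 (running OOP €2,094).
Bill 2, €1,501: deductible met; 20% of €1,501 = €300.20. Traveler pays €300.20; OOP now €2,394.20.
Bill 3, €6,267: deductible already satisfied, so traveler's share is 20% × €6,267 = €1,253.40. Traveler pays €1,253.40; OOP now €3,647.60.
Bill 4, €1,740: deductible met; 20% of €1,740 = €348. Traveler owes €348 (running OOP €3,995.60).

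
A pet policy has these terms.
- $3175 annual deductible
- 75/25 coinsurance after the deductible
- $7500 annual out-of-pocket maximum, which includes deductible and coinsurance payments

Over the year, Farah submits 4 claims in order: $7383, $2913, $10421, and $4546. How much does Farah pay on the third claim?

$2544.75

#1 ($7383): $3175 to deductible, leaving $4208; 25% of $4208 = $1052. Owner owes $4227 (running OOP $4227).
#2 ($2913): deductible already satisfied, so owner's share is 25% × $2913 = $728.25. Owner pays $728.25; OOP now $4955.25.
#3 ($10421): 25% coinsurance on $10421 = $2605.25. OOP would hit $7560.50 > $7500, so the cap limits the owner to $7500 − $4955.25 = $2544.75.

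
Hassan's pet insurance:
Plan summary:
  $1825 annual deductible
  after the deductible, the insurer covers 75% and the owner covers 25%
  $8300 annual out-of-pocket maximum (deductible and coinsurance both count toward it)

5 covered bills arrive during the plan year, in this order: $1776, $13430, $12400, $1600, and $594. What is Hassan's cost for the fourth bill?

Bill 1, $1776: entire amount goes to the deductible. Cost to owner: $1776. OOP to date $1776.
Bill 2, $13430: $49 to deductible, leaving $13381; coinsurance $13381 × 25% = $3345.25. Cost to owner: $3394.25. OOP to date $5170.25.
Bill 3, $12400: deductible met; 25% of $12400 = $3100. Owner owes $3100 (running OOP $8270.25).
Bill 4, $1600: deductible met; 25% of $1600 = $400. That would push OOP to $8670.25, over the $8300 cap, so owner pays $8300 − $8270.25 = $29.75.

$29.75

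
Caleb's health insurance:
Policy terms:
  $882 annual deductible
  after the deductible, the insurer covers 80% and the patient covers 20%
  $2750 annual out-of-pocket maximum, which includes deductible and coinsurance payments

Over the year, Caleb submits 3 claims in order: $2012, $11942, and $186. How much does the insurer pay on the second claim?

Claim 1 ($2012): $882 finishes the deductible; $1130 goes to coinsurance; patient's 20% is $226. Patient owes $1108 (running OOP $1108). Plan pays $2012 − $1108 = $904.
Claim 2 ($11942): 20% coinsurance on $11942 = $2388.40. OOP would hit $3496.40 > $2750, so the cap limits the patient to $2750 − $1108 = $1642. Plan pays $11942 − $1642 = $10300.

$10300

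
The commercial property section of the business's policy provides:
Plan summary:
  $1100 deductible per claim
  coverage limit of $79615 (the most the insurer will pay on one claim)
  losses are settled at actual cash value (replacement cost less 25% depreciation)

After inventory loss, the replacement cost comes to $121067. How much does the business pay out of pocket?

Actual cash value after 25% depreciation: $121067 × 75% = $90800.25.
After the deductible, $90800.25 − $1100 = $89700.25 remains.
Since $89700.25 > $79615, the payout is capped at $79615.
Out of pocket: $121067 − $79615 = $41452.

$41452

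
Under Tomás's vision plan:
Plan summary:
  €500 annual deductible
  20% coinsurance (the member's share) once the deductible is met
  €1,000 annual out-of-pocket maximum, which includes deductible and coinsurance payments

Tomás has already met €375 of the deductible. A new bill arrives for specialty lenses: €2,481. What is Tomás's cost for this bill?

Remaining deductible: €500 − €375 = €125.
After the €125 deductible portion, €2,481 − €125 = €2,356 is subject to coinsurance.
Coinsurance: €2,356 × 20% = €471.20.
Member responsibility before any cap: €125 + €471.20 = €596.20.
Year-to-date out-of-pocket becomes €375 + €596.20 = €971.20, still under the €1,000 maximum, so no cap applies.

€596.20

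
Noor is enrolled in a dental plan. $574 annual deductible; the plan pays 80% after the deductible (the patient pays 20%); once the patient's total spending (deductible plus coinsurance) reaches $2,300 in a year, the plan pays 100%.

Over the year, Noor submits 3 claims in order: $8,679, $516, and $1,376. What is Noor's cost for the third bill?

Bill 1, $8,679: deductible takes $574, $8,105 remains; 20% of $8,105 = $1,621. Patient owes $2,195 (running OOP $2,195).
Bill 2, $516: deductible already satisfied, so patient's share is 20% × $516 = $103.20. Patient pays $103.20; OOP now $2,298.20.
Bill 3, $1,376: 20% coinsurance on $1,376 = $275.20. Adding that to $2,298.20 gives $2,573.40, past the $2,300 cap; patient pays only $2,300 − $2,298.20 = $1.80.

$1.80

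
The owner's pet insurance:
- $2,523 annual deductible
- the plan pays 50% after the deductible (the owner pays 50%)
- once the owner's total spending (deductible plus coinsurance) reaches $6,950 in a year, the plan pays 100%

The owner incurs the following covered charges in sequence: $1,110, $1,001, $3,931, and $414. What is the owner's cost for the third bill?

Claim 1 ($1,110): entire amount goes to the deductible. Owner owes $1,110 (running OOP $1,110).
Claim 2 ($1,001): fully absorbed by the deductible. Owner pays $1,001; OOP now $2,111.
Claim 3 ($3,931): $412 to deductible, leaving $3,519; 50% of $3,519 = $1,759.50. Owner pays $2,171.50; OOP now $4,282.50.

$2,171.50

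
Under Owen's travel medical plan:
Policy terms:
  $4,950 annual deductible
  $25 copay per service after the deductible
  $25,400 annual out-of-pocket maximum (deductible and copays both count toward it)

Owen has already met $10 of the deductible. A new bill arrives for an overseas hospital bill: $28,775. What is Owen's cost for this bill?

$4,965

Deductible still to meet: $4,950 − $10 = $4,940.
The remaining $23,835 (= $28,775 − $4,940) moves to the copay.
Copay on this service: $25.
Traveler responsibility before any cap: $4,940 + $25 = $4,965.
Cumulative spending $10 + $4,965 = $4,975 stays under the $25,400 maximum.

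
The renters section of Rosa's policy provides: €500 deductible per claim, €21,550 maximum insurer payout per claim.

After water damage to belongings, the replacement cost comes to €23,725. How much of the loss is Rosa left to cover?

Less the €500 deductible: €23,725 − €500 = €23,225.
The €21,550 per-incident cap binds; insurer pays €21,550.
Out of pocket: €23,725 − €21,550 = €2,175.

€2,175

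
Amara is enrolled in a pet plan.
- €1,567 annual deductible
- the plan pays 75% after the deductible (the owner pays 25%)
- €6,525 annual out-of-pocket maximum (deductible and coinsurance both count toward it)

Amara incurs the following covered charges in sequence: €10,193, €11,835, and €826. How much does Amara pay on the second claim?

€2,801.50

Claim 1 (€10,193): €1,567 finishes the deductible; €8,626 goes to coinsurance; coinsurance €8,626 × 25% = €2,156.50. Owner owes €3,723.50 (running OOP €3,723.50).
Claim 2 (€11,835): deductible met; 25% of €11,835 = €2,958.75. OOP would hit €6,682.25 > €6,525, so the cap limits the owner to €6,525 − €3,723.50 = €2,801.50.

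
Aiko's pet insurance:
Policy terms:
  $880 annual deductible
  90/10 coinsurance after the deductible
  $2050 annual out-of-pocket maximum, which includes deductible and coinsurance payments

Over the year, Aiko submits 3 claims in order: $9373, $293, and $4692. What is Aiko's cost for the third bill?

Claim 1 — $9373: deductible takes $880, $8493 remains; owner's 10% is $849.30. Owner owes $1729.30 (running OOP $1729.30).
Claim 2 — $293: 10% coinsurance on $293 = $29.30. Cost to owner: $29.30. OOP to date $1758.60.
Claim 3 — $4692: deductible already satisfied, so owner's share is 10% × $4692 = $469.20. That would push OOP to $2227.80, over the $2050 cap, so owner pays $2050 − $1758.60 = $291.40.

$291.40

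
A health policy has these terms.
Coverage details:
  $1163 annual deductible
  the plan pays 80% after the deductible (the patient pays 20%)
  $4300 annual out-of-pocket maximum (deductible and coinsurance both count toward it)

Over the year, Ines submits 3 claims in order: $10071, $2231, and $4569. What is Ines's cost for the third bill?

#1 ($10071): deductible takes $1163, $8908 remains; 20% of $8908 = $1781.60. Patient owes $2944.60 (running OOP $2944.60).
#2 ($2231): deductible met; 20% of $2231 = $446.20. Patient owes $446.20 (running OOP $3390.80).
#3 ($4569): deductible met; 20% of $4569 = $913.80. Adding that to $3390.80 gives $4304.60, past the $4300 cap; patient pays only $4300 − $3390.80 = $909.20.

$909.20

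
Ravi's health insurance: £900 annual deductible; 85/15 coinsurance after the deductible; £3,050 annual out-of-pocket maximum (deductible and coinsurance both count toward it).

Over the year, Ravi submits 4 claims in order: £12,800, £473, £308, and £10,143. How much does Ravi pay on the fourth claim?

Claim 1 — £12,800: £900 to deductible, leaving £11,900; coinsurance £11,900 × 15% = £1,785. Patient owes £2,685 (running OOP £2,685).
Claim 2 — £473: deductible met; 15% of £473 = £70.95. Patient owes £70.95 (running OOP £2,755.95).
Claim 3 — £308: deductible already satisfied, so patient's share is 15% × £308 = £46.20. Patient pays £46.20; OOP now £2,802.15.
Claim 4 — £10,143: deductible met; 15% of £10,143 = £1,521.45. That would push OOP to £4,323.60, over the £3,050 cap, so patient pays £3,050 − £2,802.15 = £247.85.

£247.85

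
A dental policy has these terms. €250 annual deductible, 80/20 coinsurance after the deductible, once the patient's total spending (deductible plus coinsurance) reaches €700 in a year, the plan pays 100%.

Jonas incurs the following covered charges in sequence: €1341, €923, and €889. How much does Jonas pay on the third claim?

#1 (€1341): €250 to deductible, leaving €1091; patient's 20% is €218.20. Patient owes €468.20 (running OOP €468.20).
#2 (€923): 20% coinsurance on €923 = €184.60. Cost to patient: €184.60. OOP to date €652.80.
#3 (€889): deductible already satisfied, so patient's share is 20% × €889 = €177.80. OOP would hit €830.60 > €700, so the cap limits the patient to €700 − €652.80 = €47.20.

€47.20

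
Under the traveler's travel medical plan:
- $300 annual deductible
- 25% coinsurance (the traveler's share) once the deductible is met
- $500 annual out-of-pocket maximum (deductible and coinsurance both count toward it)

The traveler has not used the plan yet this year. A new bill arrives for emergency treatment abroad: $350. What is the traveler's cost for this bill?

$312.50

Nothing has been paid toward the $300 deductible, so the first $300 of this charge is applied there.
That leaves $350 − $300 = $50 for coinsurance.
Coinsurance: $50 × 25% = $12.50.
So the traveler owes $300 + $12.50 = $312.50 before any cap.
Cumulative spending $0 + $312.50 = $312.50 stays under the $500 maximum.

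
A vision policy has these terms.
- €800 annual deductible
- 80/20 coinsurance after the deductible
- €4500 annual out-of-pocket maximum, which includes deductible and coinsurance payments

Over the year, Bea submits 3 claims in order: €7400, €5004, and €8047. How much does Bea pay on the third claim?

€1379.20

Bill 1, €7400: deductible takes €800, €6600 remains; 20% of €6600 = €1320. Member owes €2120 (running OOP €2120).
Bill 2, €5004: deductible already satisfied, so member's share is 20% × €5004 = €1000.80. Member owes €1000.80 (running OOP €3120.80).
Bill 3, €8047: deductible met; 20% of €8047 = €1609.40. That would push OOP to €4730.20, over the €4500 cap, so member pays €4500 − €3120.80 = €1379.20.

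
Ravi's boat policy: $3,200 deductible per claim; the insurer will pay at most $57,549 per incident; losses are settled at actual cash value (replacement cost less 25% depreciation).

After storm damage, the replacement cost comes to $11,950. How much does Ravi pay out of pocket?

Depreciate 25%: the covered value is $11,950 × 0.75 = $8,962.50.
Less the $3,200 deductible: $8,962.50 − $3,200 = $5,762.50.
That's under the $57,549 cap, so the insurer reimburses the full $5,762.50.
Out of pocket: $11,950 − $5,762.50 = $6,187.50.

$6,187.50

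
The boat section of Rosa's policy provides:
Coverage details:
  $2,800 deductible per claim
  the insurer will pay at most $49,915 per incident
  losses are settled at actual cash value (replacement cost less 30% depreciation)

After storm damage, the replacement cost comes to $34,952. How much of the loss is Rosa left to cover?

At 30% depreciation, ACV = $34,952 − $10,485.60 = $24,466.40.
Subtract the deductible: $24,466.40 − $2,800 = $21,666.40.
$21,666.40 ≤ $49,915, so the limit doesn't bind; insurer pays $21,666.40.
The owner bears the rest of the original loss: $34,952 − $21,666.40 = $13,285.60.

$13,285.60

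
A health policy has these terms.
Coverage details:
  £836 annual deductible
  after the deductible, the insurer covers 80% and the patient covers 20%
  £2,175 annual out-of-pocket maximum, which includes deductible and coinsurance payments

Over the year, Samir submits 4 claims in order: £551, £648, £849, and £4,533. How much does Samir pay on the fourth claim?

Bill 1, £551: entire amount goes to the deductible. Cost to patient: £551. OOP to date £551.
Bill 2, £648: £285 to deductible, leaving £363; coinsurance £363 × 20% = £72.60. Cost to patient: £357.60. OOP to date £908.60.
Bill 3, £849: deductible already satisfied, so patient's share is 20% × £849 = £169.80. Patient pays £169.80; OOP now £1,078.40.
Bill 4, £4,533: deductible already satisfied, so patient's share is 20% × £4,533 = £906.60. Patient pays £906.60; OOP now £1,985.

£906.60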